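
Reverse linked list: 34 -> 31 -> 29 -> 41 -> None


Step 1: curr=34, set curr.next=prev(None) | reversed so far: 34
Step 2: curr=31, set curr.next=prev(34) | reversed so far: 31 -> 34
Step 3: curr=29, set curr.next=prev(31) | reversed so far: 29 -> 31 -> 34
Step 4: curr=41, set curr.next=prev(29) | reversed so far: 41 -> 29 -> 31 -> 34

41 -> 29 -> 31 -> 34 -> None


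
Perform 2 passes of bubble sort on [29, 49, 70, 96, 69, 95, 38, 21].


Initial: [29, 49, 70, 96, 69, 95, 38, 21]
Pass 1: [29, 49, 70, 69, 95, 38, 21, 96] (4 swaps)
Pass 2: [29, 49, 69, 70, 38, 21, 95, 96] (3 swaps)

After 2 passes: [29, 49, 69, 70, 38, 21, 95, 96]


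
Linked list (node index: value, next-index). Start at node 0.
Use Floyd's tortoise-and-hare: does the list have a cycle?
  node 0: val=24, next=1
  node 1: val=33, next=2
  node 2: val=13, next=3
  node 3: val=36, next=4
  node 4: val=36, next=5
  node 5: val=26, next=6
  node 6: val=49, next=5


Floyd's tortoise (slow, +1) and hare (fast, +2):
  init: slow=0, fast=0
  step 1: slow=1, fast=2
  step 2: slow=2, fast=4
  step 3: slow=3, fast=6
  step 4: slow=4, fast=6
  step 5: slow=5, fast=6
  step 6: slow=6, fast=6
  slow == fast at node 6: cycle detected

Cycle: yes


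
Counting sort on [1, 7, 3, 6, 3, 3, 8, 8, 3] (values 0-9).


Input: [1, 7, 3, 6, 3, 3, 8, 8, 3]
Counts: [0, 1, 0, 4, 0, 0, 1, 1, 2, 0]

Sorted: [1, 3, 3, 3, 3, 6, 7, 8, 8]


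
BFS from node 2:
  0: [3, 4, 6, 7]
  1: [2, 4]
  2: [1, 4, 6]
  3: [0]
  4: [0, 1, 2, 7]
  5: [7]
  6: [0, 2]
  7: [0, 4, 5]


Visit 2, enqueue [1, 4, 6]
Visit 1, enqueue []
Visit 4, enqueue [0, 7]
Visit 6, enqueue []
Visit 0, enqueue [3]
Visit 7, enqueue [5]
Visit 3, enqueue []
Visit 5, enqueue []

BFS order: [2, 1, 4, 6, 0, 7, 3, 5]


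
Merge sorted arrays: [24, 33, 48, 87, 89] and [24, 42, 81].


Take 24 from A
Take 24 from B
Take 33 from A
Take 42 from B
Take 48 from A
Take 81 from B

Merged: [24, 24, 33, 42, 48, 81, 87, 89]


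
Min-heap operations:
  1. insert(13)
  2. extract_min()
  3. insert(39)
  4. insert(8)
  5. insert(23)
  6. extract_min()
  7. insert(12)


insert(13) -> [13]
extract_min()->13, []
insert(39) -> [39]
insert(8) -> [8, 39]
insert(23) -> [8, 39, 23]
extract_min()->8, [23, 39]
insert(12) -> [12, 39, 23]

Final heap: [12, 39, 23]


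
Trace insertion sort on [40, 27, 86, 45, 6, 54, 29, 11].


Initial: [40, 27, 86, 45, 6, 54, 29, 11]
Insert 27: [27, 40, 86, 45, 6, 54, 29, 11]
Insert 86: [27, 40, 86, 45, 6, 54, 29, 11]
Insert 45: [27, 40, 45, 86, 6, 54, 29, 11]
Insert 6: [6, 27, 40, 45, 86, 54, 29, 11]
Insert 54: [6, 27, 40, 45, 54, 86, 29, 11]
Insert 29: [6, 27, 29, 40, 45, 54, 86, 11]
Insert 11: [6, 11, 27, 29, 40, 45, 54, 86]

Sorted: [6, 11, 27, 29, 40, 45, 54, 86]


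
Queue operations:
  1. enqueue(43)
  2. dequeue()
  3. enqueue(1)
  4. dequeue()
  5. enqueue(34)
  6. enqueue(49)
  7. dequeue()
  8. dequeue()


enqueue(43) -> [43]
dequeue()->43, []
enqueue(1) -> [1]
dequeue()->1, []
enqueue(34) -> [34]
enqueue(49) -> [34, 49]
dequeue()->34, [49]
dequeue()->49, []

Final queue: []


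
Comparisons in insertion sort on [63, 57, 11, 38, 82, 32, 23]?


Algorithm: insertion sort
Input: [63, 57, 11, 38, 82, 32, 23]
Sorted: [11, 23, 32, 38, 57, 63, 82]

18


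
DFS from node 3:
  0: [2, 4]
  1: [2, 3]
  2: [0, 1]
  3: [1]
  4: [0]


Visit 3, push [1]
Visit 1, push [2]
Visit 2, push [0]
Visit 0, push [4]
Visit 4, push []

DFS order: [3, 1, 2, 0, 4]


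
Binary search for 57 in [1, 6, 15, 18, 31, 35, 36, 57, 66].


Step 1: lo=0, hi=8, mid=4, val=31
Step 2: lo=5, hi=8, mid=6, val=36
Step 3: lo=7, hi=8, mid=7, val=57

Found at index 7


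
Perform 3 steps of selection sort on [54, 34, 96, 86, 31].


Initial: [54, 34, 96, 86, 31]
Step 1: min=31 at 4
  Swap: [31, 34, 96, 86, 54]
Step 2: min=34 at 1
  Swap: [31, 34, 96, 86, 54]
Step 3: min=54 at 4
  Swap: [31, 34, 54, 86, 96]

After 3 steps: [31, 34, 54, 86, 96]


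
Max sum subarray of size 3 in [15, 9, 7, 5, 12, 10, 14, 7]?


[0:3]: 31
[1:4]: 21
[2:5]: 24
[3:6]: 27
[4:7]: 36
[5:8]: 31

Max: 36 at [4:7]


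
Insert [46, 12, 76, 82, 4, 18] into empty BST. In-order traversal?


Insert 46: root
Insert 12: L from 46
Insert 76: R from 46
Insert 82: R from 46 -> R from 76
Insert 4: L from 46 -> L from 12
Insert 18: L from 46 -> R from 12

In-order: [4, 12, 18, 46, 76, 82]


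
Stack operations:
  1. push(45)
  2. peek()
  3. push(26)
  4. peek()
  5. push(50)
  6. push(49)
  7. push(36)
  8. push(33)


push(45) -> [45]
peek()->45
push(26) -> [45, 26]
peek()->26
push(50) -> [45, 26, 50]
push(49) -> [45, 26, 50, 49]
push(36) -> [45, 26, 50, 49, 36]
push(33) -> [45, 26, 50, 49, 36, 33]

Final stack: [45, 26, 50, 49, 36, 33]


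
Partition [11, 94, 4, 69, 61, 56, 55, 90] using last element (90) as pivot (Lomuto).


Pivot: 90
  11 <= 90: advance i (no swap)
  4 <= 90: swap -> [11, 4, 94, 69, 61, 56, 55, 90]
  69 <= 90: swap -> [11, 4, 69, 94, 61, 56, 55, 90]
  61 <= 90: swap -> [11, 4, 69, 61, 94, 56, 55, 90]
  56 <= 90: swap -> [11, 4, 69, 61, 56, 94, 55, 90]
  55 <= 90: swap -> [11, 4, 69, 61, 56, 55, 94, 90]
Place pivot at 6: [11, 4, 69, 61, 56, 55, 90, 94]

Partitioned: [11, 4, 69, 61, 56, 55, 90, 94]


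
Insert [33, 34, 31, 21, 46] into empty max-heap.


Insert 33: [33]
Insert 34: [34, 33]
Insert 31: [34, 33, 31]
Insert 21: [34, 33, 31, 21]
Insert 46: [46, 34, 31, 21, 33]

Final heap: [46, 34, 31, 21, 33]


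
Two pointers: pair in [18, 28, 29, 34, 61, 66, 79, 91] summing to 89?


lo=0(18)+hi=7(91)=109
lo=0(18)+hi=6(79)=97
lo=0(18)+hi=5(66)=84
lo=1(28)+hi=5(66)=94
lo=1(28)+hi=4(61)=89

Yes: 28+61=89


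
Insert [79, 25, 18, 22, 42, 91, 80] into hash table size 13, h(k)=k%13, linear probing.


Insert 79: h=1 -> slot 1
Insert 25: h=12 -> slot 12
Insert 18: h=5 -> slot 5
Insert 22: h=9 -> slot 9
Insert 42: h=3 -> slot 3
Insert 91: h=0 -> slot 0
Insert 80: h=2 -> slot 2

Table: [91, 79, 80, 42, None, 18, None, None, None, 22, None, None, 25]


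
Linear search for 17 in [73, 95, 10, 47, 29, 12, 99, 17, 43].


i=0: 73!=17
i=1: 95!=17
i=2: 10!=17
i=3: 47!=17
i=4: 29!=17
i=5: 12!=17
i=6: 99!=17
i=7: 17==17 found!

Found at 7, 8 comps


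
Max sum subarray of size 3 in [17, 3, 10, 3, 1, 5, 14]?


[0:3]: 30
[1:4]: 16
[2:5]: 14
[3:6]: 9
[4:7]: 20

Max: 30 at [0:3]


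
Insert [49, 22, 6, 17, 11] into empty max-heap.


Insert 49: [49]
Insert 22: [49, 22]
Insert 6: [49, 22, 6]
Insert 17: [49, 22, 6, 17]
Insert 11: [49, 22, 6, 17, 11]

Final heap: [49, 22, 6, 17, 11]


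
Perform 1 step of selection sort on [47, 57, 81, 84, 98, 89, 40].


Initial: [47, 57, 81, 84, 98, 89, 40]
Step 1: min=40 at 6
  Swap: [40, 57, 81, 84, 98, 89, 47]

After 1 step: [40, 57, 81, 84, 98, 89, 47]


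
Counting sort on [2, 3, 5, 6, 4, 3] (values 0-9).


Input: [2, 3, 5, 6, 4, 3]
Counts: [0, 0, 1, 2, 1, 1, 1, 0, 0, 0]

Sorted: [2, 3, 3, 4, 5, 6]


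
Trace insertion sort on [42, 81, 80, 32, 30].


Initial: [42, 81, 80, 32, 30]
Insert 81: [42, 81, 80, 32, 30]
Insert 80: [42, 80, 81, 32, 30]
Insert 32: [32, 42, 80, 81, 30]
Insert 30: [30, 32, 42, 80, 81]

Sorted: [30, 32, 42, 80, 81]


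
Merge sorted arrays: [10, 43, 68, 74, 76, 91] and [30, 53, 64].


Take 10 from A
Take 30 from B
Take 43 from A
Take 53 from B
Take 64 from B

Merged: [10, 30, 43, 53, 64, 68, 74, 76, 91]


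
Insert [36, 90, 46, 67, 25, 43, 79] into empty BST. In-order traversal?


Insert 36: root
Insert 90: R from 36
Insert 46: R from 36 -> L from 90
Insert 67: R from 36 -> L from 90 -> R from 46
Insert 25: L from 36
Insert 43: R from 36 -> L from 90 -> L from 46
Insert 79: R from 36 -> L from 90 -> R from 46 -> R from 67

In-order: [25, 36, 43, 46, 67, 79, 90]


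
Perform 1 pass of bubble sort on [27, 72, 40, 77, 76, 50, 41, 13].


Initial: [27, 72, 40, 77, 76, 50, 41, 13]
Pass 1: [27, 40, 72, 76, 50, 41, 13, 77] (5 swaps)

After 1 pass: [27, 40, 72, 76, 50, 41, 13, 77]


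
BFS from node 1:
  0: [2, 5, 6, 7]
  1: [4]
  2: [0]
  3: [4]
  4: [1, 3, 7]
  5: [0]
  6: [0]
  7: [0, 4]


Visit 1, enqueue [4]
Visit 4, enqueue [3, 7]
Visit 3, enqueue []
Visit 7, enqueue [0]
Visit 0, enqueue [2, 5, 6]
Visit 2, enqueue []
Visit 5, enqueue []
Visit 6, enqueue []

BFS order: [1, 4, 3, 7, 0, 2, 5, 6]


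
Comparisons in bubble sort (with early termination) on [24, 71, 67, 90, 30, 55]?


Algorithm: bubble sort (with early termination)
Input: [24, 71, 67, 90, 30, 55]
Sorted: [24, 30, 55, 67, 71, 90]

14


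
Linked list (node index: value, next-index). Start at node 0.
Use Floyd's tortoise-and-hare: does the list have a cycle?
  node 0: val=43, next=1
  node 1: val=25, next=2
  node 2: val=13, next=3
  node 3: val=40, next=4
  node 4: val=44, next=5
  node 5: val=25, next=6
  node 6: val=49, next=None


Floyd's tortoise (slow, +1) and hare (fast, +2):
  init: slow=0, fast=0
  step 1: slow=1, fast=2
  step 2: slow=2, fast=4
  step 3: slow=3, fast=6
  step 4: fast -> None, no cycle

Cycle: no


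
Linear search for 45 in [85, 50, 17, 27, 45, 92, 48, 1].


i=0: 85!=45
i=1: 50!=45
i=2: 17!=45
i=3: 27!=45
i=4: 45==45 found!

Found at 4, 5 comps


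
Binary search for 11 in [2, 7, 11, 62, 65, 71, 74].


Step 1: lo=0, hi=6, mid=3, val=62
Step 2: lo=0, hi=2, mid=1, val=7
Step 3: lo=2, hi=2, mid=2, val=11

Found at index 2


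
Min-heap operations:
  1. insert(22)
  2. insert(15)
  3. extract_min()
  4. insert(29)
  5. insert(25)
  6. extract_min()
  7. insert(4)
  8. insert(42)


insert(22) -> [22]
insert(15) -> [15, 22]
extract_min()->15, [22]
insert(29) -> [22, 29]
insert(25) -> [22, 29, 25]
extract_min()->22, [25, 29]
insert(4) -> [4, 29, 25]
insert(42) -> [4, 29, 25, 42]

Final heap: [4, 29, 25, 42]


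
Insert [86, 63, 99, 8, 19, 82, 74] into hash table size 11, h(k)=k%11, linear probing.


Insert 86: h=9 -> slot 9
Insert 63: h=8 -> slot 8
Insert 99: h=0 -> slot 0
Insert 8: h=8, 2 probes -> slot 10
Insert 19: h=8, 4 probes -> slot 1
Insert 82: h=5 -> slot 5
Insert 74: h=8, 5 probes -> slot 2

Table: [99, 19, 74, None, None, 82, None, None, 63, 86, 8]


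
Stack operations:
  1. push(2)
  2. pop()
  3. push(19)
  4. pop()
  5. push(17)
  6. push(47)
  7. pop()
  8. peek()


push(2) -> [2]
pop()->2, []
push(19) -> [19]
pop()->19, []
push(17) -> [17]
push(47) -> [17, 47]
pop()->47, [17]
peek()->17

Final stack: [17]


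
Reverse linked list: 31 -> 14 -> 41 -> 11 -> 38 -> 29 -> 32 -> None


Step 1: curr=31, set curr.next=prev(None) | reversed so far: 31
Step 2: curr=14, set curr.next=prev(31) | reversed so far: 14 -> 31
Step 3: curr=41, set curr.next=prev(14) | reversed so far: 41 -> 14 -> 31
Step 4: curr=11, set curr.next=prev(41) | reversed so far: 11 -> 41 -> 14 -> 31
Step 5: curr=38, set curr.next=prev(11) | reversed so far: 38 -> 11 -> 41 -> 14 -> 31
Step 6: curr=29, set curr.next=prev(38) | reversed so far: 29 -> 38 -> 11 -> 41 -> 14 -> 31
Step 7: curr=32, set curr.next=prev(29) | reversed so far: 32 -> 29 -> 38 -> 11 -> 41 -> 14 -> 31

32 -> 29 -> 38 -> 11 -> 41 -> 14 -> 31 -> None


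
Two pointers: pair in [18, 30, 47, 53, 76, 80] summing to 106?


lo=0(18)+hi=5(80)=98
lo=1(30)+hi=5(80)=110
lo=1(30)+hi=4(76)=106

Yes: 30+76=106


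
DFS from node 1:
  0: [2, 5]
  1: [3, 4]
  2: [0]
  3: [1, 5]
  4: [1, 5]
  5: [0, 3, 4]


Visit 1, push [4, 3]
Visit 3, push [5]
Visit 5, push [4, 0]
Visit 0, push [2]
Visit 2, push []
Visit 4, push []

DFS order: [1, 3, 5, 0, 2, 4]


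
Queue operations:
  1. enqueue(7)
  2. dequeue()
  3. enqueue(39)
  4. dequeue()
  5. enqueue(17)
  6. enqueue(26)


enqueue(7) -> [7]
dequeue()->7, []
enqueue(39) -> [39]
dequeue()->39, []
enqueue(17) -> [17]
enqueue(26) -> [17, 26]

Final queue: [17, 26]


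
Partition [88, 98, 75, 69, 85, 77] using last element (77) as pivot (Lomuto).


Pivot: 77
  75 <= 77: swap -> [75, 98, 88, 69, 85, 77]
  69 <= 77: swap -> [75, 69, 88, 98, 85, 77]
Place pivot at 2: [75, 69, 77, 98, 85, 88]

Partitioned: [75, 69, 77, 98, 85, 88]


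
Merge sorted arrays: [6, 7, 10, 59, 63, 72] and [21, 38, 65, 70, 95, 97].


Take 6 from A
Take 7 from A
Take 10 from A
Take 21 from B
Take 38 from B
Take 59 from A
Take 63 from A
Take 65 from B
Take 70 from B
Take 72 from A

Merged: [6, 7, 10, 21, 38, 59, 63, 65, 70, 72, 95, 97]


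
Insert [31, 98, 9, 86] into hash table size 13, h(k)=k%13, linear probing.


Insert 31: h=5 -> slot 5
Insert 98: h=7 -> slot 7
Insert 9: h=9 -> slot 9
Insert 86: h=8 -> slot 8

Table: [None, None, None, None, None, 31, None, 98, 86, 9, None, None, None]


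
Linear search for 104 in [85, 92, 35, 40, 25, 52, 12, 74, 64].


i=0: 85!=104
i=1: 92!=104
i=2: 35!=104
i=3: 40!=104
i=4: 25!=104
i=5: 52!=104
i=6: 12!=104
i=7: 74!=104
i=8: 64!=104

Not found, 9 comps


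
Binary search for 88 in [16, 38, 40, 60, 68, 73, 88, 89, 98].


Step 1: lo=0, hi=8, mid=4, val=68
Step 2: lo=5, hi=8, mid=6, val=88

Found at index 6


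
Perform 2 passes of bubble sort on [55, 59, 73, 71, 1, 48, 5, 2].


Initial: [55, 59, 73, 71, 1, 48, 5, 2]
Pass 1: [55, 59, 71, 1, 48, 5, 2, 73] (5 swaps)
Pass 2: [55, 59, 1, 48, 5, 2, 71, 73] (4 swaps)

After 2 passes: [55, 59, 1, 48, 5, 2, 71, 73]


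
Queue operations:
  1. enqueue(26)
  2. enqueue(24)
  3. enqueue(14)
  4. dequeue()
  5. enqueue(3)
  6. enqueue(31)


enqueue(26) -> [26]
enqueue(24) -> [26, 24]
enqueue(14) -> [26, 24, 14]
dequeue()->26, [24, 14]
enqueue(3) -> [24, 14, 3]
enqueue(31) -> [24, 14, 3, 31]

Final queue: [24, 14, 3, 31]


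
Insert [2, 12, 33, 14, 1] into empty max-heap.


Insert 2: [2]
Insert 12: [12, 2]
Insert 33: [33, 2, 12]
Insert 14: [33, 14, 12, 2]
Insert 1: [33, 14, 12, 2, 1]

Final heap: [33, 14, 12, 2, 1]


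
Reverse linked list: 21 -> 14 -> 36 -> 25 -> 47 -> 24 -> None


Step 1: curr=21, set curr.next=prev(None) | reversed so far: 21
Step 2: curr=14, set curr.next=prev(21) | reversed so far: 14 -> 21
Step 3: curr=36, set curr.next=prev(14) | reversed so far: 36 -> 14 -> 21
Step 4: curr=25, set curr.next=prev(36) | reversed so far: 25 -> 36 -> 14 -> 21
Step 5: curr=47, set curr.next=prev(25) | reversed so far: 47 -> 25 -> 36 -> 14 -> 21
Step 6: curr=24, set curr.next=prev(47) | reversed so far: 24 -> 47 -> 25 -> 36 -> 14 -> 21

24 -> 47 -> 25 -> 36 -> 14 -> 21 -> None


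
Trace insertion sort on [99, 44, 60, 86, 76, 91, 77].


Initial: [99, 44, 60, 86, 76, 91, 77]
Insert 44: [44, 99, 60, 86, 76, 91, 77]
Insert 60: [44, 60, 99, 86, 76, 91, 77]
Insert 86: [44, 60, 86, 99, 76, 91, 77]
Insert 76: [44, 60, 76, 86, 99, 91, 77]
Insert 91: [44, 60, 76, 86, 91, 99, 77]
Insert 77: [44, 60, 76, 77, 86, 91, 99]

Sorted: [44, 60, 76, 77, 86, 91, 99]


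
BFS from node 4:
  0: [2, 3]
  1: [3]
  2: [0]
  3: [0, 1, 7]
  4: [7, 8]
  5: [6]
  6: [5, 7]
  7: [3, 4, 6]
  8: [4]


Visit 4, enqueue [7, 8]
Visit 7, enqueue [3, 6]
Visit 8, enqueue []
Visit 3, enqueue [0, 1]
Visit 6, enqueue [5]
Visit 0, enqueue [2]
Visit 1, enqueue []
Visit 5, enqueue []
Visit 2, enqueue []

BFS order: [4, 7, 8, 3, 6, 0, 1, 5, 2]


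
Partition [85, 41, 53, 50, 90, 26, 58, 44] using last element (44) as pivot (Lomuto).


Pivot: 44
  41 <= 44: swap -> [41, 85, 53, 50, 90, 26, 58, 44]
  26 <= 44: swap -> [41, 26, 53, 50, 90, 85, 58, 44]
Place pivot at 2: [41, 26, 44, 50, 90, 85, 58, 53]

Partitioned: [41, 26, 44, 50, 90, 85, 58, 53]


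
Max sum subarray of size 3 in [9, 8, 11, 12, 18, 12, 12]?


[0:3]: 28
[1:4]: 31
[2:5]: 41
[3:6]: 42
[4:7]: 42

Max: 42 at [3:6]


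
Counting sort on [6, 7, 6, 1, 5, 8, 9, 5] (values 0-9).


Input: [6, 7, 6, 1, 5, 8, 9, 5]
Counts: [0, 1, 0, 0, 0, 2, 2, 1, 1, 1]

Sorted: [1, 5, 5, 6, 6, 7, 8, 9]


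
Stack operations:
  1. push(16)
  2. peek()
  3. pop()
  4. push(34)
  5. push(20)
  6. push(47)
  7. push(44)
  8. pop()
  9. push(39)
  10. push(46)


push(16) -> [16]
peek()->16
pop()->16, []
push(34) -> [34]
push(20) -> [34, 20]
push(47) -> [34, 20, 47]
push(44) -> [34, 20, 47, 44]
pop()->44, [34, 20, 47]
push(39) -> [34, 20, 47, 39]
push(46) -> [34, 20, 47, 39, 46]

Final stack: [34, 20, 47, 39, 46]


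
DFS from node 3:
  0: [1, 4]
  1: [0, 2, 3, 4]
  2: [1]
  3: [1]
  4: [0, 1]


Visit 3, push [1]
Visit 1, push [4, 2, 0]
Visit 0, push [4]
Visit 4, push []
Visit 2, push []

DFS order: [3, 1, 0, 4, 2]


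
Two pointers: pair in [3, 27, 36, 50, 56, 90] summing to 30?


lo=0(3)+hi=5(90)=93
lo=0(3)+hi=4(56)=59
lo=0(3)+hi=3(50)=53
lo=0(3)+hi=2(36)=39
lo=0(3)+hi=1(27)=30

Yes: 3+27=30


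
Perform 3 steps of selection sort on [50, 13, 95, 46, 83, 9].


Initial: [50, 13, 95, 46, 83, 9]
Step 1: min=9 at 5
  Swap: [9, 13, 95, 46, 83, 50]
Step 2: min=13 at 1
  Swap: [9, 13, 95, 46, 83, 50]
Step 3: min=46 at 3
  Swap: [9, 13, 46, 95, 83, 50]

After 3 steps: [9, 13, 46, 95, 83, 50]


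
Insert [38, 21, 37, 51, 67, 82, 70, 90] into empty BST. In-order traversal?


Insert 38: root
Insert 21: L from 38
Insert 37: L from 38 -> R from 21
Insert 51: R from 38
Insert 67: R from 38 -> R from 51
Insert 82: R from 38 -> R from 51 -> R from 67
Insert 70: R from 38 -> R from 51 -> R from 67 -> L from 82
Insert 90: R from 38 -> R from 51 -> R from 67 -> R from 82

In-order: [21, 37, 38, 51, 67, 70, 82, 90]


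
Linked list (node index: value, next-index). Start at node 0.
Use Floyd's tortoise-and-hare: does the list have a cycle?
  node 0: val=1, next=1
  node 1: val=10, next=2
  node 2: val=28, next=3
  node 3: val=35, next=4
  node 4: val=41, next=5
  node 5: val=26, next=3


Floyd's tortoise (slow, +1) and hare (fast, +2):
  init: slow=0, fast=0
  step 1: slow=1, fast=2
  step 2: slow=2, fast=4
  step 3: slow=3, fast=3
  slow == fast at node 3: cycle detected

Cycle: yes


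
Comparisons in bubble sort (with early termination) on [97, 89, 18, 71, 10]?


Algorithm: bubble sort (with early termination)
Input: [97, 89, 18, 71, 10]
Sorted: [10, 18, 71, 89, 97]

10


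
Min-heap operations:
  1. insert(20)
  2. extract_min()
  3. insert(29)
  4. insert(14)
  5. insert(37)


insert(20) -> [20]
extract_min()->20, []
insert(29) -> [29]
insert(14) -> [14, 29]
insert(37) -> [14, 29, 37]

Final heap: [14, 29, 37]


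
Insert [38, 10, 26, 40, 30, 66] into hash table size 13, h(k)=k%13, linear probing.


Insert 38: h=12 -> slot 12
Insert 10: h=10 -> slot 10
Insert 26: h=0 -> slot 0
Insert 40: h=1 -> slot 1
Insert 30: h=4 -> slot 4
Insert 66: h=1, 1 probes -> slot 2

Table: [26, 40, 66, None, 30, None, None, None, None, None, 10, None, 38]


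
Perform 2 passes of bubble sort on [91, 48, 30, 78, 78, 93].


Initial: [91, 48, 30, 78, 78, 93]
Pass 1: [48, 30, 78, 78, 91, 93] (4 swaps)
Pass 2: [30, 48, 78, 78, 91, 93] (1 swaps)

After 2 passes: [30, 48, 78, 78, 91, 93]


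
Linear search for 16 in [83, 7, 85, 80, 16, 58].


i=0: 83!=16
i=1: 7!=16
i=2: 85!=16
i=3: 80!=16
i=4: 16==16 found!

Found at 4, 5 comps


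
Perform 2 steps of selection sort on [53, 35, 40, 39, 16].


Initial: [53, 35, 40, 39, 16]
Step 1: min=16 at 4
  Swap: [16, 35, 40, 39, 53]
Step 2: min=35 at 1
  Swap: [16, 35, 40, 39, 53]

After 2 steps: [16, 35, 40, 39, 53]


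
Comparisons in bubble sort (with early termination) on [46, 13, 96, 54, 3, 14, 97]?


Algorithm: bubble sort (with early termination)
Input: [46, 13, 96, 54, 3, 14, 97]
Sorted: [3, 13, 14, 46, 54, 96, 97]

20


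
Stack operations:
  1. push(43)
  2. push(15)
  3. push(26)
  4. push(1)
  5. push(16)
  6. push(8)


push(43) -> [43]
push(15) -> [43, 15]
push(26) -> [43, 15, 26]
push(1) -> [43, 15, 26, 1]
push(16) -> [43, 15, 26, 1, 16]
push(8) -> [43, 15, 26, 1, 16, 8]

Final stack: [43, 15, 26, 1, 16, 8]


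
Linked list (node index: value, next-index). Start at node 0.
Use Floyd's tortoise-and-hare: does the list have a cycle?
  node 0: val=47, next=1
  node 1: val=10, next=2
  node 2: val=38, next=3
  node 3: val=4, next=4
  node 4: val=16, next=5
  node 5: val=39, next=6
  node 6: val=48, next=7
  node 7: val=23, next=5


Floyd's tortoise (slow, +1) and hare (fast, +2):
  init: slow=0, fast=0
  step 1: slow=1, fast=2
  step 2: slow=2, fast=4
  step 3: slow=3, fast=6
  step 4: slow=4, fast=5
  step 5: slow=5, fast=7
  step 6: slow=6, fast=6
  slow == fast at node 6: cycle detected

Cycle: yes


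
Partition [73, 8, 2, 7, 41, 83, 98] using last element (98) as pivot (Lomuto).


Pivot: 98
  73 <= 98: advance i (no swap)
  8 <= 98: advance i (no swap)
  2 <= 98: advance i (no swap)
  7 <= 98: advance i (no swap)
  41 <= 98: advance i (no swap)
  83 <= 98: advance i (no swap)
Place pivot at 6: [73, 8, 2, 7, 41, 83, 98]

Partitioned: [73, 8, 2, 7, 41, 83, 98]


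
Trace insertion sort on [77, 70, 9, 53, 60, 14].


Initial: [77, 70, 9, 53, 60, 14]
Insert 70: [70, 77, 9, 53, 60, 14]
Insert 9: [9, 70, 77, 53, 60, 14]
Insert 53: [9, 53, 70, 77, 60, 14]
Insert 60: [9, 53, 60, 70, 77, 14]
Insert 14: [9, 14, 53, 60, 70, 77]

Sorted: [9, 14, 53, 60, 70, 77]


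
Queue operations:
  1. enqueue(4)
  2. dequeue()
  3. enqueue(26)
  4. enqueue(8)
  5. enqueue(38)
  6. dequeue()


enqueue(4) -> [4]
dequeue()->4, []
enqueue(26) -> [26]
enqueue(8) -> [26, 8]
enqueue(38) -> [26, 8, 38]
dequeue()->26, [8, 38]

Final queue: [8, 38]


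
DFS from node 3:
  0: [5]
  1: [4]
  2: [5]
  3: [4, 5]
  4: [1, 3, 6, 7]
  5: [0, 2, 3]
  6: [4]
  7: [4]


Visit 3, push [5, 4]
Visit 4, push [7, 6, 1]
Visit 1, push []
Visit 6, push []
Visit 7, push []
Visit 5, push [2, 0]
Visit 0, push []
Visit 2, push []

DFS order: [3, 4, 1, 6, 7, 5, 0, 2]


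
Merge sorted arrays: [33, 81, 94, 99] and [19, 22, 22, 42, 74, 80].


Take 19 from B
Take 22 from B
Take 22 from B
Take 33 from A
Take 42 from B
Take 74 from B
Take 80 from B

Merged: [19, 22, 22, 33, 42, 74, 80, 81, 94, 99]


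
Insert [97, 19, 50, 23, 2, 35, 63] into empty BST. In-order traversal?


Insert 97: root
Insert 19: L from 97
Insert 50: L from 97 -> R from 19
Insert 23: L from 97 -> R from 19 -> L from 50
Insert 2: L from 97 -> L from 19
Insert 35: L from 97 -> R from 19 -> L from 50 -> R from 23
Insert 63: L from 97 -> R from 19 -> R from 50

In-order: [2, 19, 23, 35, 50, 63, 97]


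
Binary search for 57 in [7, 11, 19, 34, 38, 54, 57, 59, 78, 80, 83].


Step 1: lo=0, hi=10, mid=5, val=54
Step 2: lo=6, hi=10, mid=8, val=78
Step 3: lo=6, hi=7, mid=6, val=57

Found at index 6


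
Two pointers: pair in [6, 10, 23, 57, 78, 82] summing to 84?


lo=0(6)+hi=5(82)=88
lo=0(6)+hi=4(78)=84

Yes: 6+78=84


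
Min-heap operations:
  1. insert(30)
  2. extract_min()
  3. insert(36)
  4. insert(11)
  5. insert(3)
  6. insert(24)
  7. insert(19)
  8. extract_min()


insert(30) -> [30]
extract_min()->30, []
insert(36) -> [36]
insert(11) -> [11, 36]
insert(3) -> [3, 36, 11]
insert(24) -> [3, 24, 11, 36]
insert(19) -> [3, 19, 11, 36, 24]
extract_min()->3, [11, 19, 24, 36]

Final heap: [11, 19, 24, 36]


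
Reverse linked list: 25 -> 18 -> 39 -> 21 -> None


Step 1: curr=25, set curr.next=prev(None) | reversed so far: 25
Step 2: curr=18, set curr.next=prev(25) | reversed so far: 18 -> 25
Step 3: curr=39, set curr.next=prev(18) | reversed so far: 39 -> 18 -> 25
Step 4: curr=21, set curr.next=prev(39) | reversed so far: 21 -> 39 -> 18 -> 25

21 -> 39 -> 18 -> 25 -> None


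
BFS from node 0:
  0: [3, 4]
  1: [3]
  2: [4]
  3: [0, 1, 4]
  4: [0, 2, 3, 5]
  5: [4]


Visit 0, enqueue [3, 4]
Visit 3, enqueue [1]
Visit 4, enqueue [2, 5]
Visit 1, enqueue []
Visit 2, enqueue []
Visit 5, enqueue []

BFS order: [0, 3, 4, 1, 2, 5]


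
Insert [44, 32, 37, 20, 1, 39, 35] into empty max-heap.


Insert 44: [44]
Insert 32: [44, 32]
Insert 37: [44, 32, 37]
Insert 20: [44, 32, 37, 20]
Insert 1: [44, 32, 37, 20, 1]
Insert 39: [44, 32, 39, 20, 1, 37]
Insert 35: [44, 32, 39, 20, 1, 37, 35]

Final heap: [44, 32, 39, 20, 1, 37, 35]


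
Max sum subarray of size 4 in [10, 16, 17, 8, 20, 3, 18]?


[0:4]: 51
[1:5]: 61
[2:6]: 48
[3:7]: 49

Max: 61 at [1:5]


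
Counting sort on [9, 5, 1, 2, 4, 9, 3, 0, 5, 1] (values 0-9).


Input: [9, 5, 1, 2, 4, 9, 3, 0, 5, 1]
Counts: [1, 2, 1, 1, 1, 2, 0, 0, 0, 2]

Sorted: [0, 1, 1, 2, 3, 4, 5, 5, 9, 9]


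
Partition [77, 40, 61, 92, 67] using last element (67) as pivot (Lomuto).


Pivot: 67
  40 <= 67: swap -> [40, 77, 61, 92, 67]
  61 <= 67: swap -> [40, 61, 77, 92, 67]
Place pivot at 2: [40, 61, 67, 92, 77]

Partitioned: [40, 61, 67, 92, 77]


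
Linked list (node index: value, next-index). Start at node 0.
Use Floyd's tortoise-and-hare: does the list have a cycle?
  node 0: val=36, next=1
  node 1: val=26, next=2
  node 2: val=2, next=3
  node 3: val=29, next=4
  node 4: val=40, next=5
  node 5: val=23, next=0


Floyd's tortoise (slow, +1) and hare (fast, +2):
  init: slow=0, fast=0
  step 1: slow=1, fast=2
  step 2: slow=2, fast=4
  step 3: slow=3, fast=0
  step 4: slow=4, fast=2
  step 5: slow=5, fast=4
  step 6: slow=0, fast=0
  slow == fast at node 0: cycle detected

Cycle: yes


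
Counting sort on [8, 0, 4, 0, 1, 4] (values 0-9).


Input: [8, 0, 4, 0, 1, 4]
Counts: [2, 1, 0, 0, 2, 0, 0, 0, 1, 0]

Sorted: [0, 0, 1, 4, 4, 8]


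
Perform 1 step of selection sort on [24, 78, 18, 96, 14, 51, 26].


Initial: [24, 78, 18, 96, 14, 51, 26]
Step 1: min=14 at 4
  Swap: [14, 78, 18, 96, 24, 51, 26]

After 1 step: [14, 78, 18, 96, 24, 51, 26]


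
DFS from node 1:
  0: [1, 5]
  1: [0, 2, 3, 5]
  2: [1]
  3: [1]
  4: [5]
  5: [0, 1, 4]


Visit 1, push [5, 3, 2, 0]
Visit 0, push [5]
Visit 5, push [4]
Visit 4, push []
Visit 2, push []
Visit 3, push []

DFS order: [1, 0, 5, 4, 2, 3]


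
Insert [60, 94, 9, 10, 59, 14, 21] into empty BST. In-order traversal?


Insert 60: root
Insert 94: R from 60
Insert 9: L from 60
Insert 10: L from 60 -> R from 9
Insert 59: L from 60 -> R from 9 -> R from 10
Insert 14: L from 60 -> R from 9 -> R from 10 -> L from 59
Insert 21: L from 60 -> R from 9 -> R from 10 -> L from 59 -> R from 14

In-order: [9, 10, 14, 21, 59, 60, 94]


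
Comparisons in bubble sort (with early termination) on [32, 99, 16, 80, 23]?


Algorithm: bubble sort (with early termination)
Input: [32, 99, 16, 80, 23]
Sorted: [16, 23, 32, 80, 99]

10


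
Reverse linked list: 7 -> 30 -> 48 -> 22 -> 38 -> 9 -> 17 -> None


Step 1: curr=7, set curr.next=prev(None) | reversed so far: 7
Step 2: curr=30, set curr.next=prev(7) | reversed so far: 30 -> 7
Step 3: curr=48, set curr.next=prev(30) | reversed so far: 48 -> 30 -> 7
Step 4: curr=22, set curr.next=prev(48) | reversed so far: 22 -> 48 -> 30 -> 7
Step 5: curr=38, set curr.next=prev(22) | reversed so far: 38 -> 22 -> 48 -> 30 -> 7
Step 6: curr=9, set curr.next=prev(38) | reversed so far: 9 -> 38 -> 22 -> 48 -> 30 -> 7
Step 7: curr=17, set curr.next=prev(9) | reversed so far: 17 -> 9 -> 38 -> 22 -> 48 -> 30 -> 7

17 -> 9 -> 38 -> 22 -> 48 -> 30 -> 7 -> None


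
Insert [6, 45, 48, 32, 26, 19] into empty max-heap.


Insert 6: [6]
Insert 45: [45, 6]
Insert 48: [48, 6, 45]
Insert 32: [48, 32, 45, 6]
Insert 26: [48, 32, 45, 6, 26]
Insert 19: [48, 32, 45, 6, 26, 19]

Final heap: [48, 32, 45, 6, 26, 19]


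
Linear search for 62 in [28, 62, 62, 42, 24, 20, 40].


i=0: 28!=62
i=1: 62==62 found!

Found at 1, 2 comps


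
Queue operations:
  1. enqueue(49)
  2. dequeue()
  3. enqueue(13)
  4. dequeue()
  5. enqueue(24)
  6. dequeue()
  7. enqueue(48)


enqueue(49) -> [49]
dequeue()->49, []
enqueue(13) -> [13]
dequeue()->13, []
enqueue(24) -> [24]
dequeue()->24, []
enqueue(48) -> [48]

Final queue: [48]


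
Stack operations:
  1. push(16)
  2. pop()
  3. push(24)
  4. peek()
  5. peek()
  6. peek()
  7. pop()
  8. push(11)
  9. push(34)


push(16) -> [16]
pop()->16, []
push(24) -> [24]
peek()->24
peek()->24
peek()->24
pop()->24, []
push(11) -> [11]
push(34) -> [11, 34]

Final stack: [11, 34]


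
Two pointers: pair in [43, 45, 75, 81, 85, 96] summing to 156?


lo=0(43)+hi=5(96)=139
lo=1(45)+hi=5(96)=141
lo=2(75)+hi=5(96)=171
lo=2(75)+hi=4(85)=160
lo=2(75)+hi=3(81)=156

Yes: 75+81=156


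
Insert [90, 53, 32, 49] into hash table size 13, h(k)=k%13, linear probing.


Insert 90: h=12 -> slot 12
Insert 53: h=1 -> slot 1
Insert 32: h=6 -> slot 6
Insert 49: h=10 -> slot 10

Table: [None, 53, None, None, None, None, 32, None, None, None, 49, None, 90]


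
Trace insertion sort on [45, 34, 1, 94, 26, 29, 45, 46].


Initial: [45, 34, 1, 94, 26, 29, 45, 46]
Insert 34: [34, 45, 1, 94, 26, 29, 45, 46]
Insert 1: [1, 34, 45, 94, 26, 29, 45, 46]
Insert 94: [1, 34, 45, 94, 26, 29, 45, 46]
Insert 26: [1, 26, 34, 45, 94, 29, 45, 46]
Insert 29: [1, 26, 29, 34, 45, 94, 45, 46]
Insert 45: [1, 26, 29, 34, 45, 45, 94, 46]
Insert 46: [1, 26, 29, 34, 45, 45, 46, 94]

Sorted: [1, 26, 29, 34, 45, 45, 46, 94]


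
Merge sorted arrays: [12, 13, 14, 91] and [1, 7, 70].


Take 1 from B
Take 7 from B
Take 12 from A
Take 13 from A
Take 14 from A
Take 70 from B

Merged: [1, 7, 12, 13, 14, 70, 91]


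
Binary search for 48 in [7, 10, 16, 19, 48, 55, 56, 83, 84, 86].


Step 1: lo=0, hi=9, mid=4, val=48

Found at index 4


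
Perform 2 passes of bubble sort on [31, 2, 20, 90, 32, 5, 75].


Initial: [31, 2, 20, 90, 32, 5, 75]
Pass 1: [2, 20, 31, 32, 5, 75, 90] (5 swaps)
Pass 2: [2, 20, 31, 5, 32, 75, 90] (1 swaps)

After 2 passes: [2, 20, 31, 5, 32, 75, 90]


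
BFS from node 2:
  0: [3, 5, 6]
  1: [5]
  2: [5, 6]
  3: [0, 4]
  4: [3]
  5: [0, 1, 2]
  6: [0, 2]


Visit 2, enqueue [5, 6]
Visit 5, enqueue [0, 1]
Visit 6, enqueue []
Visit 0, enqueue [3]
Visit 1, enqueue []
Visit 3, enqueue [4]
Visit 4, enqueue []

BFS order: [2, 5, 6, 0, 1, 3, 4]


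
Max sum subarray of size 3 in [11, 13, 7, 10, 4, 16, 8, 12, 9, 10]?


[0:3]: 31
[1:4]: 30
[2:5]: 21
[3:6]: 30
[4:7]: 28
[5:8]: 36
[6:9]: 29
[7:10]: 31

Max: 36 at [5:8]


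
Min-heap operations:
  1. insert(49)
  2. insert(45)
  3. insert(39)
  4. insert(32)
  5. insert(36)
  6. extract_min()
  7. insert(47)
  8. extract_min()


insert(49) -> [49]
insert(45) -> [45, 49]
insert(39) -> [39, 49, 45]
insert(32) -> [32, 39, 45, 49]
insert(36) -> [32, 36, 45, 49, 39]
extract_min()->32, [36, 39, 45, 49]
insert(47) -> [36, 39, 45, 49, 47]
extract_min()->36, [39, 47, 45, 49]

Final heap: [39, 47, 45, 49]


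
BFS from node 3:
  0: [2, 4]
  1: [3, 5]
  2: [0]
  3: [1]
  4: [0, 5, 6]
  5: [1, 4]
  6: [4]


Visit 3, enqueue [1]
Visit 1, enqueue [5]
Visit 5, enqueue [4]
Visit 4, enqueue [0, 6]
Visit 0, enqueue [2]
Visit 6, enqueue []
Visit 2, enqueue []

BFS order: [3, 1, 5, 4, 0, 6, 2]


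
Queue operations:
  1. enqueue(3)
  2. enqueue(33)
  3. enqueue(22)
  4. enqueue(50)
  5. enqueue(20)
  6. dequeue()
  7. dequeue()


enqueue(3) -> [3]
enqueue(33) -> [3, 33]
enqueue(22) -> [3, 33, 22]
enqueue(50) -> [3, 33, 22, 50]
enqueue(20) -> [3, 33, 22, 50, 20]
dequeue()->3, [33, 22, 50, 20]
dequeue()->33, [22, 50, 20]

Final queue: [22, 50, 20]


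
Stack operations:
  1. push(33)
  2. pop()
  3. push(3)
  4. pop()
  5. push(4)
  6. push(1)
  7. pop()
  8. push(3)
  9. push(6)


push(33) -> [33]
pop()->33, []
push(3) -> [3]
pop()->3, []
push(4) -> [4]
push(1) -> [4, 1]
pop()->1, [4]
push(3) -> [4, 3]
push(6) -> [4, 3, 6]

Final stack: [4, 3, 6]


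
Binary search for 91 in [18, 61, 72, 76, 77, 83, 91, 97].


Step 1: lo=0, hi=7, mid=3, val=76
Step 2: lo=4, hi=7, mid=5, val=83
Step 3: lo=6, hi=7, mid=6, val=91

Found at index 6


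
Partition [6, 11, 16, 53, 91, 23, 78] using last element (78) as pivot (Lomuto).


Pivot: 78
  6 <= 78: advance i (no swap)
  11 <= 78: advance i (no swap)
  16 <= 78: advance i (no swap)
  53 <= 78: advance i (no swap)
  23 <= 78: swap -> [6, 11, 16, 53, 23, 91, 78]
Place pivot at 5: [6, 11, 16, 53, 23, 78, 91]

Partitioned: [6, 11, 16, 53, 23, 78, 91]


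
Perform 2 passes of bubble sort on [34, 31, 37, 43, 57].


Initial: [34, 31, 37, 43, 57]
Pass 1: [31, 34, 37, 43, 57] (1 swaps)
Pass 2: [31, 34, 37, 43, 57] (0 swaps)

After 2 passes: [31, 34, 37, 43, 57]


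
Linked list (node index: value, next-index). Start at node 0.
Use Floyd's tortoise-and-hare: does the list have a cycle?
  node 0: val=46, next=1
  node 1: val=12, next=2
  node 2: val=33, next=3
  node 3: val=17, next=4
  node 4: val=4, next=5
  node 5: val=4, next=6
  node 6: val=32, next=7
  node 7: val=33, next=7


Floyd's tortoise (slow, +1) and hare (fast, +2):
  init: slow=0, fast=0
  step 1: slow=1, fast=2
  step 2: slow=2, fast=4
  step 3: slow=3, fast=6
  step 4: slow=4, fast=7
  step 5: slow=5, fast=7
  step 6: slow=6, fast=7
  step 7: slow=7, fast=7
  slow == fast at node 7: cycle detected

Cycle: yes


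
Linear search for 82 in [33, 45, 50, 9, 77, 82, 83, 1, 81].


i=0: 33!=82
i=1: 45!=82
i=2: 50!=82
i=3: 9!=82
i=4: 77!=82
i=5: 82==82 found!

Found at 5, 6 comps


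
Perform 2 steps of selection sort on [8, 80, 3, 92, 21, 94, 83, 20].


Initial: [8, 80, 3, 92, 21, 94, 83, 20]
Step 1: min=3 at 2
  Swap: [3, 80, 8, 92, 21, 94, 83, 20]
Step 2: min=8 at 2
  Swap: [3, 8, 80, 92, 21, 94, 83, 20]

After 2 steps: [3, 8, 80, 92, 21, 94, 83, 20]


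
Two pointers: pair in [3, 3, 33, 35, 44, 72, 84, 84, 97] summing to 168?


lo=0(3)+hi=8(97)=100
lo=1(3)+hi=8(97)=100
lo=2(33)+hi=8(97)=130
lo=3(35)+hi=8(97)=132
lo=4(44)+hi=8(97)=141
lo=5(72)+hi=8(97)=169
lo=5(72)+hi=7(84)=156
lo=6(84)+hi=7(84)=168

Yes: 84+84=168


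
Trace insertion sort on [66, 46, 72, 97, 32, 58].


Initial: [66, 46, 72, 97, 32, 58]
Insert 46: [46, 66, 72, 97, 32, 58]
Insert 72: [46, 66, 72, 97, 32, 58]
Insert 97: [46, 66, 72, 97, 32, 58]
Insert 32: [32, 46, 66, 72, 97, 58]
Insert 58: [32, 46, 58, 66, 72, 97]

Sorted: [32, 46, 58, 66, 72, 97]


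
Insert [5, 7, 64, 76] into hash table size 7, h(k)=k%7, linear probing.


Insert 5: h=5 -> slot 5
Insert 7: h=0 -> slot 0
Insert 64: h=1 -> slot 1
Insert 76: h=6 -> slot 6

Table: [7, 64, None, None, None, 5, 76]


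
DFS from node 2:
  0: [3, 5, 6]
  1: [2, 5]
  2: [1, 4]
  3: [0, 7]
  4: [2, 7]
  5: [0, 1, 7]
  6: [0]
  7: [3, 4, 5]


Visit 2, push [4, 1]
Visit 1, push [5]
Visit 5, push [7, 0]
Visit 0, push [6, 3]
Visit 3, push [7]
Visit 7, push [4]
Visit 4, push []
Visit 6, push []

DFS order: [2, 1, 5, 0, 3, 7, 4, 6]


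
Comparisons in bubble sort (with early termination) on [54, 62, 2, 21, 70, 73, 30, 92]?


Algorithm: bubble sort (with early termination)
Input: [54, 62, 2, 21, 70, 73, 30, 92]
Sorted: [2, 21, 30, 54, 62, 70, 73, 92]

25


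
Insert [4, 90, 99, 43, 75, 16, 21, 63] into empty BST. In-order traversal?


Insert 4: root
Insert 90: R from 4
Insert 99: R from 4 -> R from 90
Insert 43: R from 4 -> L from 90
Insert 75: R from 4 -> L from 90 -> R from 43
Insert 16: R from 4 -> L from 90 -> L from 43
Insert 21: R from 4 -> L from 90 -> L from 43 -> R from 16
Insert 63: R from 4 -> L from 90 -> R from 43 -> L from 75

In-order: [4, 16, 21, 43, 63, 75, 90, 99]


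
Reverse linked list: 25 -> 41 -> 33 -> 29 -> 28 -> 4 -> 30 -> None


Step 1: curr=25, set curr.next=prev(None) | reversed so far: 25
Step 2: curr=41, set curr.next=prev(25) | reversed so far: 41 -> 25
Step 3: curr=33, set curr.next=prev(41) | reversed so far: 33 -> 41 -> 25
Step 4: curr=29, set curr.next=prev(33) | reversed so far: 29 -> 33 -> 41 -> 25
Step 5: curr=28, set curr.next=prev(29) | reversed so far: 28 -> 29 -> 33 -> 41 -> 25
Step 6: curr=4, set curr.next=prev(28) | reversed so far: 4 -> 28 -> 29 -> 33 -> 41 -> 25
Step 7: curr=30, set curr.next=prev(4) | reversed so far: 30 -> 4 -> 28 -> 29 -> 33 -> 41 -> 25

30 -> 4 -> 28 -> 29 -> 33 -> 41 -> 25 -> None


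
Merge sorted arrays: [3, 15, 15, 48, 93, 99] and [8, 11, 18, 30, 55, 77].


Take 3 from A
Take 8 from B
Take 11 from B
Take 15 from A
Take 15 from A
Take 18 from B
Take 30 from B
Take 48 from A
Take 55 from B
Take 77 from B

Merged: [3, 8, 11, 15, 15, 18, 30, 48, 55, 77, 93, 99]


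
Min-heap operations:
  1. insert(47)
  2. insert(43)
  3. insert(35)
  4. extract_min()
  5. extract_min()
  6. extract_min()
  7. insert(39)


insert(47) -> [47]
insert(43) -> [43, 47]
insert(35) -> [35, 47, 43]
extract_min()->35, [43, 47]
extract_min()->43, [47]
extract_min()->47, []
insert(39) -> [39]

Final heap: [39]


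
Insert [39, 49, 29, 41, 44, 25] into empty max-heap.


Insert 39: [39]
Insert 49: [49, 39]
Insert 29: [49, 39, 29]
Insert 41: [49, 41, 29, 39]
Insert 44: [49, 44, 29, 39, 41]
Insert 25: [49, 44, 29, 39, 41, 25]

Final heap: [49, 44, 29, 39, 41, 25]


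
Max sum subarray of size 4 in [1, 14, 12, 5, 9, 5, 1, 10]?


[0:4]: 32
[1:5]: 40
[2:6]: 31
[3:7]: 20
[4:8]: 25

Max: 40 at [1:5]


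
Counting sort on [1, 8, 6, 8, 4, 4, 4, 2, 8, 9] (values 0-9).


Input: [1, 8, 6, 8, 4, 4, 4, 2, 8, 9]
Counts: [0, 1, 1, 0, 3, 0, 1, 0, 3, 1]

Sorted: [1, 2, 4, 4, 4, 6, 8, 8, 8, 9]


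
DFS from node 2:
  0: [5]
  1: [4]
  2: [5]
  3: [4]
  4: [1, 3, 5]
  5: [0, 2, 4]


Visit 2, push [5]
Visit 5, push [4, 0]
Visit 0, push []
Visit 4, push [3, 1]
Visit 1, push []
Visit 3, push []

DFS order: [2, 5, 0, 4, 1, 3]


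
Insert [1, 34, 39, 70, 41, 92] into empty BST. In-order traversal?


Insert 1: root
Insert 34: R from 1
Insert 39: R from 1 -> R from 34
Insert 70: R from 1 -> R from 34 -> R from 39
Insert 41: R from 1 -> R from 34 -> R from 39 -> L from 70
Insert 92: R from 1 -> R from 34 -> R from 39 -> R from 70

In-order: [1, 34, 39, 41, 70, 92]


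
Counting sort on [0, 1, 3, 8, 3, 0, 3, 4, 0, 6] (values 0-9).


Input: [0, 1, 3, 8, 3, 0, 3, 4, 0, 6]
Counts: [3, 1, 0, 3, 1, 0, 1, 0, 1, 0]

Sorted: [0, 0, 0, 1, 3, 3, 3, 4, 6, 8]


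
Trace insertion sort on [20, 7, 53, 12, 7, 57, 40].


Initial: [20, 7, 53, 12, 7, 57, 40]
Insert 7: [7, 20, 53, 12, 7, 57, 40]
Insert 53: [7, 20, 53, 12, 7, 57, 40]
Insert 12: [7, 12, 20, 53, 7, 57, 40]
Insert 7: [7, 7, 12, 20, 53, 57, 40]
Insert 57: [7, 7, 12, 20, 53, 57, 40]
Insert 40: [7, 7, 12, 20, 40, 53, 57]

Sorted: [7, 7, 12, 20, 40, 53, 57]


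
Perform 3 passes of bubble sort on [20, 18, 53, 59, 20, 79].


Initial: [20, 18, 53, 59, 20, 79]
Pass 1: [18, 20, 53, 20, 59, 79] (2 swaps)
Pass 2: [18, 20, 20, 53, 59, 79] (1 swaps)
Pass 3: [18, 20, 20, 53, 59, 79] (0 swaps)

After 3 passes: [18, 20, 20, 53, 59, 79]


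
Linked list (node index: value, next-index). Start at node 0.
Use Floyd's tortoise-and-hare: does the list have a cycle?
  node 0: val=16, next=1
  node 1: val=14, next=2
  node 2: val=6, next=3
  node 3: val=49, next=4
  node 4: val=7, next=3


Floyd's tortoise (slow, +1) and hare (fast, +2):
  init: slow=0, fast=0
  step 1: slow=1, fast=2
  step 2: slow=2, fast=4
  step 3: slow=3, fast=4
  step 4: slow=4, fast=4
  slow == fast at node 4: cycle detected

Cycle: yes


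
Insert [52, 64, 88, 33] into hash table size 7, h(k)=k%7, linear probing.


Insert 52: h=3 -> slot 3
Insert 64: h=1 -> slot 1
Insert 88: h=4 -> slot 4
Insert 33: h=5 -> slot 5

Table: [None, 64, None, 52, 88, 33, None]


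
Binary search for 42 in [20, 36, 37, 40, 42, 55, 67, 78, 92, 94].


Step 1: lo=0, hi=9, mid=4, val=42

Found at index 4


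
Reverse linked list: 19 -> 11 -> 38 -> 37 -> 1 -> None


Step 1: curr=19, set curr.next=prev(None) | reversed so far: 19
Step 2: curr=11, set curr.next=prev(19) | reversed so far: 11 -> 19
Step 3: curr=38, set curr.next=prev(11) | reversed so far: 38 -> 11 -> 19
Step 4: curr=37, set curr.next=prev(38) | reversed so far: 37 -> 38 -> 11 -> 19
Step 5: curr=1, set curr.next=prev(37) | reversed so far: 1 -> 37 -> 38 -> 11 -> 19

1 -> 37 -> 38 -> 11 -> 19 -> None


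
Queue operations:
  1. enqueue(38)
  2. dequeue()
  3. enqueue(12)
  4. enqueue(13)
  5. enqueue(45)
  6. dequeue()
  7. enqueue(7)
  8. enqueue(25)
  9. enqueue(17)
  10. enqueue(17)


enqueue(38) -> [38]
dequeue()->38, []
enqueue(12) -> [12]
enqueue(13) -> [12, 13]
enqueue(45) -> [12, 13, 45]
dequeue()->12, [13, 45]
enqueue(7) -> [13, 45, 7]
enqueue(25) -> [13, 45, 7, 25]
enqueue(17) -> [13, 45, 7, 25, 17]
enqueue(17) -> [13, 45, 7, 25, 17, 17]

Final queue: [13, 45, 7, 25, 17, 17]


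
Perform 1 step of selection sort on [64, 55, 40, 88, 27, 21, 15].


Initial: [64, 55, 40, 88, 27, 21, 15]
Step 1: min=15 at 6
  Swap: [15, 55, 40, 88, 27, 21, 64]

After 1 step: [15, 55, 40, 88, 27, 21, 64]
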